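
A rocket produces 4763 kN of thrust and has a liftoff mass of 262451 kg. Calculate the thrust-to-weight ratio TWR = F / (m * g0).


TWR = 4763000 / (262451 * 9.81) = 1.85

1.85


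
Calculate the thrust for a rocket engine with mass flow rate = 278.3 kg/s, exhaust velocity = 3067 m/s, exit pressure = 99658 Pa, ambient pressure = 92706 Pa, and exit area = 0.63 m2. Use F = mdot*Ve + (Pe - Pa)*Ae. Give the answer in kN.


F = 278.3 * 3067 + (99658 - 92706) * 0.63 = 857926.0 N = 857.9 kN

857.9 kN


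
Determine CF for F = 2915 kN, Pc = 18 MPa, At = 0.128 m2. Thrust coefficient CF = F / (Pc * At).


CF = 2915000 / (18e6 * 0.128) = 1.27

1.27


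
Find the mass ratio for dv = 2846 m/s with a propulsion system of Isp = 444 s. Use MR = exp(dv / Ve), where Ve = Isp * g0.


Ve = 444 * 9.81 = 4355.64 m/s
MR = exp(2846 / 4355.64) = 1.922

1.922


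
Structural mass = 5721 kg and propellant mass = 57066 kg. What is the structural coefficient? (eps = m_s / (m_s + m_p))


eps = 5721 / (5721 + 57066) = 0.0911

0.0911


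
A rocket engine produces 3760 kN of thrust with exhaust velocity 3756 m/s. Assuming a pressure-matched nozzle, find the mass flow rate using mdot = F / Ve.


mdot = F / Ve = 3760000 / 3756 = 1001.1 kg/s

1001.1 kg/s


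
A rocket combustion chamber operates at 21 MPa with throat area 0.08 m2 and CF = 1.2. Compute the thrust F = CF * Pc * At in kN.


F = 1.2 * 21e6 * 0.08 = 2.0160e+06 N = 2016.0 kN

2016.0 kN


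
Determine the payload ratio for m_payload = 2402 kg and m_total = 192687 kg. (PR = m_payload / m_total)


PR = 2402 / 192687 = 0.0125

0.0125


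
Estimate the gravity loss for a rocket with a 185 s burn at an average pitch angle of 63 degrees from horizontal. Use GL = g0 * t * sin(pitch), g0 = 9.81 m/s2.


GL = 9.81 * 185 * sin(63 deg) = 1617 m/s

1617 m/s


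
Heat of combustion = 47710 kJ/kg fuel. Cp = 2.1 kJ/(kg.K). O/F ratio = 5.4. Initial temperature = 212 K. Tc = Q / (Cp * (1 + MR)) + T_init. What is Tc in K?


Tc = 47710 / (2.1 * (1 + 5.4)) + 212 = 3762 K

3762 K


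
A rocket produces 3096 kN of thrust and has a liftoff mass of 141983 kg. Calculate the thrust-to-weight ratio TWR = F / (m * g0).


TWR = 3096000 / (141983 * 9.81) = 2.22

2.22


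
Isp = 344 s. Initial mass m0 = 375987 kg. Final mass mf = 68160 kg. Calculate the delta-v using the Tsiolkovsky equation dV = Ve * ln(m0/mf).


Ve = 344 * 9.81 = 3374.64 m/s
dV = 3374.64 * ln(375987/68160) = 5763 m/s

5763 m/s


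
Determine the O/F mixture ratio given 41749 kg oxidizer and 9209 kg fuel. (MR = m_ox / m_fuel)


MR = 41749 / 9209 = 4.53

4.53


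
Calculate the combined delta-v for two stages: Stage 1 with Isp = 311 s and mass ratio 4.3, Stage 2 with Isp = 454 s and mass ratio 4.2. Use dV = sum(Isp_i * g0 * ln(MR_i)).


dV1 = 311 * 9.81 * ln(4.3) = 4450.1 m/s
dV2 = 454 * 9.81 * ln(4.2) = 6391.5 m/s
Total dV = 4450.1 + 6391.5 = 10841.6 m/s ~ 10842 m/s

10842 m/s


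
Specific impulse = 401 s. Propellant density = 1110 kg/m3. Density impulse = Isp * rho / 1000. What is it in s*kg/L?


rho*Isp = 401 * 1110 / 1000 = 445 s*kg/L

445 s*kg/L


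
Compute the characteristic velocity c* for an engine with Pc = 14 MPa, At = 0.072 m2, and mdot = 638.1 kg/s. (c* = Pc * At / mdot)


c* = 14e6 * 0.072 / 638.1 = 1580 m/s

1580 m/s


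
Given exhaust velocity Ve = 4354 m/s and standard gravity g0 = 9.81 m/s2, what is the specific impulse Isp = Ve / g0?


Isp = Ve / g0 = 4354 / 9.81 = 443.8 s

443.8 s


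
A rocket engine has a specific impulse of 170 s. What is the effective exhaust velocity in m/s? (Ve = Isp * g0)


Ve = Isp * g0 = 170 * 9.81 = 1667.7 m/s

1667.7 m/s


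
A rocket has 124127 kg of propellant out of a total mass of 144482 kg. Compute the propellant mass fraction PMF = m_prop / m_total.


PMF = 124127 / 144482 = 0.859

0.859


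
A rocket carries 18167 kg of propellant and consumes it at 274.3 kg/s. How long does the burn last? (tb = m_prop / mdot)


tb = 18167 / 274.3 = 66.2 s

66.2 s


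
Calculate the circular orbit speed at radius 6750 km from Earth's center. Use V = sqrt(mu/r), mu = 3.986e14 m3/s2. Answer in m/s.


V = sqrt(3.986e14 / 6750000) = 7685 m/s

7685 m/s


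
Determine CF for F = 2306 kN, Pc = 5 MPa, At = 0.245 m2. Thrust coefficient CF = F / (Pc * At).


CF = 2306000 / (5e6 * 0.245) = 1.88

1.88


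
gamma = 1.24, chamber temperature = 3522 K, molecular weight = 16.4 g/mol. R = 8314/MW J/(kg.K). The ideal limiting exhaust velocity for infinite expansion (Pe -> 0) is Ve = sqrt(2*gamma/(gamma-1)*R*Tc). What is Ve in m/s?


R = 8314 / 16.4 = 506.95 J/(kg.K)
Ve = sqrt(2 * 1.24 / (1.24 - 1) * 506.95 * 3522) = 4295 m/s

4295 m/s


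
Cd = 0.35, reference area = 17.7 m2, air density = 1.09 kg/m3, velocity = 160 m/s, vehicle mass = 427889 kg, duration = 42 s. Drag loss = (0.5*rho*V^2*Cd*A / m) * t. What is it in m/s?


D = 0.5 * 1.09 * 160^2 * 0.35 * 17.7 = 86432.64 N
a = 86432.64 / 427889 = 0.202 m/s2
dV = 0.202 * 42 = 8.5 m/s

8.5 m/s


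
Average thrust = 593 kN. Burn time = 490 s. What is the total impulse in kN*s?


It = 593 * 490 = 290570 kN*s

290570 kN*s


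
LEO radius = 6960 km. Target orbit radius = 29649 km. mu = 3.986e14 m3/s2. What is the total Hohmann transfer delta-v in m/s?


V1 = sqrt(mu/r1) = 7567.7 m/s
dV1 = V1*(sqrt(2*r2/(r1+r2)) - 1) = 2063.71 m/s
V2 = sqrt(mu/r2) = 3666.6 m/s
dV2 = V2*(1 - sqrt(2*r1/(r1+r2))) = 1405.66 m/s
Total dV = 3469 m/s

3469 m/s


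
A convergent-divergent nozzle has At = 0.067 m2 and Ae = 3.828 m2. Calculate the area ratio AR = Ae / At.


AR = 3.828 / 0.067 = 57.1

57.1


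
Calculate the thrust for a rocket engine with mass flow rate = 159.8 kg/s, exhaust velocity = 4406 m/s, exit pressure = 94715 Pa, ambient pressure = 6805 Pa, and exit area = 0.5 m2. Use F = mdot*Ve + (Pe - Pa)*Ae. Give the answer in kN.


F = 159.8 * 4406 + (94715 - 6805) * 0.5 = 748034.0 N = 748.0 kN

748.0 kN


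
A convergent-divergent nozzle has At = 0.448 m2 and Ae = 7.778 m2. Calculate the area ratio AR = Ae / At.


AR = 7.778 / 0.448 = 17.4

17.4


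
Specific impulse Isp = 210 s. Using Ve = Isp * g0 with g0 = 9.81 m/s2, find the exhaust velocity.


Ve = Isp * g0 = 210 * 9.81 = 2060.1 m/s

2060.1 m/s


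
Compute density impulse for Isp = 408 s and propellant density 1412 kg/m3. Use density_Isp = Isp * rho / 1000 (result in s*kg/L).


rho*Isp = 408 * 1412 / 1000 = 576 s*kg/L

576 s*kg/L


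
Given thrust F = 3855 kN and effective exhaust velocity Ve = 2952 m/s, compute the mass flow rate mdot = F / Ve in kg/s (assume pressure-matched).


mdot = F / Ve = 3855000 / 2952 = 1305.9 kg/s

1305.9 kg/s


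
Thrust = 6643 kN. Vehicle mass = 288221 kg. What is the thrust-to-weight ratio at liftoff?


TWR = 6643000 / (288221 * 9.81) = 2.35

2.35


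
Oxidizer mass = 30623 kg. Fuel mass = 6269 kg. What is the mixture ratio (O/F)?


MR = 30623 / 6269 = 4.88

4.88


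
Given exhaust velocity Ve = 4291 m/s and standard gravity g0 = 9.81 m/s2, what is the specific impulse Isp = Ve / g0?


Isp = Ve / g0 = 4291 / 9.81 = 437.4 s

437.4 s


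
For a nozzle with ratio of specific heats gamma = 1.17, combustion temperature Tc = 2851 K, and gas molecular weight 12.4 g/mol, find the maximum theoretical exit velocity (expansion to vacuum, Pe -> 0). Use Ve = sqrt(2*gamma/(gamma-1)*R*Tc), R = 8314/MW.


R = 8314 / 12.4 = 670.48 J/(kg.K)
Ve = sqrt(2 * 1.17 / (1.17 - 1) * 670.48 * 2851) = 5130 m/s

5130 m/s


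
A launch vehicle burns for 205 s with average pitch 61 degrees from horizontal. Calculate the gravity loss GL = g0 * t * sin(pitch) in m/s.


GL = 9.81 * 205 * sin(61 deg) = 1759 m/s

1759 m/s


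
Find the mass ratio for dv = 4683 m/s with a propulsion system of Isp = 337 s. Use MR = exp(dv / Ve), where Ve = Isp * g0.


Ve = 337 * 9.81 = 3305.97 m/s
MR = exp(4683 / 3305.97) = 4.123

4.123


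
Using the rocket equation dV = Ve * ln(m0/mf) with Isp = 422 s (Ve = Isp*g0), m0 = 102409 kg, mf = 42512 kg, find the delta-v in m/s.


Ve = 422 * 9.81 = 4139.82 m/s
dV = 4139.82 * ln(102409/42512) = 3640 m/s

3640 m/s


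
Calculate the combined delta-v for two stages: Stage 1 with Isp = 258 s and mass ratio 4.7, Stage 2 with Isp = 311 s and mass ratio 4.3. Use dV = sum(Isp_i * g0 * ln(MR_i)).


dV1 = 258 * 9.81 * ln(4.7) = 3916.8 m/s
dV2 = 311 * 9.81 * ln(4.3) = 4450.1 m/s
Total dV = 3916.8 + 4450.1 = 8366.9 m/s ~ 8367 m/s

8367 m/s


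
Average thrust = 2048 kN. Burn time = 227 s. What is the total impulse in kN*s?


It = 2048 * 227 = 464896 kN*s

464896 kN*s


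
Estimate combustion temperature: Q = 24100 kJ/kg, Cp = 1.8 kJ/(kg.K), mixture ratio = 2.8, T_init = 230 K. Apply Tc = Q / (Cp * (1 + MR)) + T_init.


Tc = 24100 / (1.8 * (1 + 2.8)) + 230 = 3753 K

3753 K


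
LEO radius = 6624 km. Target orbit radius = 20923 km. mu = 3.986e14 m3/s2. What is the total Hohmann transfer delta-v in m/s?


V1 = sqrt(mu/r1) = 7757.26 m/s
dV1 = V1*(sqrt(2*r2/(r1+r2)) - 1) = 1803.63 m/s
V2 = sqrt(mu/r2) = 4364.72 m/s
dV2 = V2*(1 - sqrt(2*r1/(r1+r2))) = 1337.85 m/s
Total dV = 3141 m/s

3141 m/s


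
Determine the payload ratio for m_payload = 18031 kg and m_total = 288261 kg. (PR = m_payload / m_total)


PR = 18031 / 288261 = 0.0626

0.0626


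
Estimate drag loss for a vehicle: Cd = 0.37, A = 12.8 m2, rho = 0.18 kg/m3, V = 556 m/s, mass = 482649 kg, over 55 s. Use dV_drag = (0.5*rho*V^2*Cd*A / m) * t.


D = 0.5 * 0.18 * 556^2 * 0.37 * 12.8 = 131766.13 N
a = 131766.13 / 482649 = 0.273 m/s2
dV = 0.273 * 55 = 15.0 m/s

15.0 m/s


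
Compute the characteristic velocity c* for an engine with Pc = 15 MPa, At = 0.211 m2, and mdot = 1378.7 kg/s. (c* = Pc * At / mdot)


c* = 15e6 * 0.211 / 1378.7 = 2296 m/s

2296 m/s


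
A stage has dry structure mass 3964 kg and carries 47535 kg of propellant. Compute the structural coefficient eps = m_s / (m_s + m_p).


eps = 3964 / (3964 + 47535) = 0.077

0.077


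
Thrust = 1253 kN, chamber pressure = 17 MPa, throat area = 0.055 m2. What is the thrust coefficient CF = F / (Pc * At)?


CF = 1253000 / (17e6 * 0.055) = 1.34

1.34


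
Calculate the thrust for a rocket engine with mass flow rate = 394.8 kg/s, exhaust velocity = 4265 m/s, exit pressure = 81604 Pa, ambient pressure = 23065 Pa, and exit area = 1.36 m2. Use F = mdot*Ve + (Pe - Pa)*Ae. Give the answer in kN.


F = 394.8 * 4265 + (81604 - 23065) * 1.36 = 1.7634e+06 N = 1763.4 kN

1763.4 kN


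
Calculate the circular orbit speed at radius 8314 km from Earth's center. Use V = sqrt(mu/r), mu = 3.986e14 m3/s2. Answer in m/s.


V = sqrt(3.986e14 / 8314000) = 6924 m/s

6924 m/s


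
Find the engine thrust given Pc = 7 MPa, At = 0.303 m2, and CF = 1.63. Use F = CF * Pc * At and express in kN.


F = 1.63 * 7e6 * 0.303 = 3.4572e+06 N = 3457.2 kN

3457.2 kN


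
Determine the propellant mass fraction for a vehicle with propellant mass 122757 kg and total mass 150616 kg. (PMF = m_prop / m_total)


PMF = 122757 / 150616 = 0.815

0.815


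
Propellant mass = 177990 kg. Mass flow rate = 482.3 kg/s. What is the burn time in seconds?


tb = 177990 / 482.3 = 369.0 s

369.0 s


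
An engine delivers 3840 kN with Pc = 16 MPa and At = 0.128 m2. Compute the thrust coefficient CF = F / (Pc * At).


CF = 3840000 / (16e6 * 0.128) = 1.88

1.88


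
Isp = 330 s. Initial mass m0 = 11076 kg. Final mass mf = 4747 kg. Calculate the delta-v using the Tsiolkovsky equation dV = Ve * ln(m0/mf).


Ve = 330 * 9.81 = 3237.3 m/s
dV = 3237.3 * ln(11076/4747) = 2743 m/s

2743 m/s


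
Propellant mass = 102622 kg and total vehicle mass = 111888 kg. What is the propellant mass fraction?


PMF = 102622 / 111888 = 0.917

0.917


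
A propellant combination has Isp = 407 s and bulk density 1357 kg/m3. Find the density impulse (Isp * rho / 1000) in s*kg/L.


rho*Isp = 407 * 1357 / 1000 = 552 s*kg/L

552 s*kg/L


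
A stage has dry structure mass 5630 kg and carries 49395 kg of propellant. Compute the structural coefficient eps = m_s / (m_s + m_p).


eps = 5630 / (5630 + 49395) = 0.1023

0.1023


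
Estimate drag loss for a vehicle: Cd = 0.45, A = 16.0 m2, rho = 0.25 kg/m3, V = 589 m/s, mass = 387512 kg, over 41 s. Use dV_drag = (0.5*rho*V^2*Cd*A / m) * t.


D = 0.5 * 0.25 * 589^2 * 0.45 * 16.0 = 312228.9 N
a = 312228.9 / 387512 = 0.8057 m/s2
dV = 0.8057 * 41 = 33.0 m/s

33.0 m/s


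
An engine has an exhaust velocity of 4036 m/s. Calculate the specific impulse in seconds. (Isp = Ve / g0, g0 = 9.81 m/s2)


Isp = Ve / g0 = 4036 / 9.81 = 411.4 s

411.4 s


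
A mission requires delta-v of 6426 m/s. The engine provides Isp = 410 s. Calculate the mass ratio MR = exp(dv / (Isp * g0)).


Ve = 410 * 9.81 = 4022.1 m/s
MR = exp(6426 / 4022.1) = 4.942

4.942


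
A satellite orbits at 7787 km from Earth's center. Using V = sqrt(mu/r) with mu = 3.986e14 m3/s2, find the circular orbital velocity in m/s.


V = sqrt(3.986e14 / 7787000) = 7155 m/s

7155 m/s


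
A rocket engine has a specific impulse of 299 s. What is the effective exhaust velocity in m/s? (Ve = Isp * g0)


Ve = Isp * g0 = 299 * 9.81 = 2933.2 m/s

2933.2 m/s


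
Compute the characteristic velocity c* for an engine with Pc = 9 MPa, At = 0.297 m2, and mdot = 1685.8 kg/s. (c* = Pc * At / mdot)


c* = 9e6 * 0.297 / 1685.8 = 1586 m/s

1586 m/s


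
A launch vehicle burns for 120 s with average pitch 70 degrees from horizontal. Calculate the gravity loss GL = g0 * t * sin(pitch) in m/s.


GL = 9.81 * 120 * sin(70 deg) = 1106 m/s

1106 m/s


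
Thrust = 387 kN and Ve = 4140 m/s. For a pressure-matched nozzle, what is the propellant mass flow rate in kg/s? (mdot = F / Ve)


mdot = F / Ve = 387000 / 4140 = 93.5 kg/s

93.5 kg/s


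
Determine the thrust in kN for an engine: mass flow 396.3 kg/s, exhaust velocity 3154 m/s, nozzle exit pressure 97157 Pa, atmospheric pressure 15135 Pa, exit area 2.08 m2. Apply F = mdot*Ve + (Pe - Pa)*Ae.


F = 396.3 * 3154 + (97157 - 15135) * 2.08 = 1.4205e+06 N = 1420.5 kN

1420.5 kN


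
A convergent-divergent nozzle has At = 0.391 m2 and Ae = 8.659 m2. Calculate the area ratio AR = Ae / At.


AR = 8.659 / 0.391 = 22.1

22.1


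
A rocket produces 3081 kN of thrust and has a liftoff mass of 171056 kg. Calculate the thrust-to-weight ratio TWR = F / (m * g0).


TWR = 3081000 / (171056 * 9.81) = 1.84

1.84


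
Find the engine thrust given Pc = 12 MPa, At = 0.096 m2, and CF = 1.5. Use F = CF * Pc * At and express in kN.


F = 1.5 * 12e6 * 0.096 = 1.7280e+06 N = 1728.0 kN

1728.0 kN


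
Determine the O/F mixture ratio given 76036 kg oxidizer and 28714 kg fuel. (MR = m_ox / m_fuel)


MR = 76036 / 28714 = 2.65

2.65


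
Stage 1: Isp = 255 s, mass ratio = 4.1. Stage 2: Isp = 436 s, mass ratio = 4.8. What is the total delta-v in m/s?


dV1 = 255 * 9.81 * ln(4.1) = 3529.7 m/s
dV2 = 436 * 9.81 * ln(4.8) = 6709.2 m/s
Total dV = 3529.7 + 6709.2 = 10238.9 m/s ~ 10239 m/s

10239 m/s


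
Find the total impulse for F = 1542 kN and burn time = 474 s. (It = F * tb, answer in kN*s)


It = 1542 * 474 = 730908 kN*s

730908 kN*s


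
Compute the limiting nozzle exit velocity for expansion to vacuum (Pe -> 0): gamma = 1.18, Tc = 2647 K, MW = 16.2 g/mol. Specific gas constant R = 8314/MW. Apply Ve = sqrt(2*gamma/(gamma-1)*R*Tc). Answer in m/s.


R = 8314 / 16.2 = 513.21 J/(kg.K)
Ve = sqrt(2 * 1.18 / (1.18 - 1) * 513.21 * 2647) = 4220 m/s

4220 m/s


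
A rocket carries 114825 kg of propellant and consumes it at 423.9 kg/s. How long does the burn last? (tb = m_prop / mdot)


tb = 114825 / 423.9 = 270.9 s

270.9 s


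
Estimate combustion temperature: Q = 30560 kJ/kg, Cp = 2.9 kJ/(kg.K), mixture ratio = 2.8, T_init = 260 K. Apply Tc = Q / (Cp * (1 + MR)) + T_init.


Tc = 30560 / (2.9 * (1 + 2.8)) + 260 = 3033 K

3033 K


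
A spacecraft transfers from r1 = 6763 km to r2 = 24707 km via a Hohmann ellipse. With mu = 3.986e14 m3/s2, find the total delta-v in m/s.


V1 = sqrt(mu/r1) = 7677.13 m/s
dV1 = V1*(sqrt(2*r2/(r1+r2)) - 1) = 1942.88 m/s
V2 = sqrt(mu/r2) = 4016.6 m/s
dV2 = V2*(1 - sqrt(2*r1/(r1+r2))) = 1383.33 m/s
Total dV = 3326 m/s

3326 m/s


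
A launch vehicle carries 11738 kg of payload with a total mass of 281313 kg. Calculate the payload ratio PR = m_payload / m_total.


PR = 11738 / 281313 = 0.0417

0.0417


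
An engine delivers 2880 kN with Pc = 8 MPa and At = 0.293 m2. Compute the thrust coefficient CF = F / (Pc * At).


CF = 2880000 / (8e6 * 0.293) = 1.23

1.23


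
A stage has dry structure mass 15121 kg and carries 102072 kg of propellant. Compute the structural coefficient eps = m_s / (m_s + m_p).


eps = 15121 / (15121 + 102072) = 0.129

0.129


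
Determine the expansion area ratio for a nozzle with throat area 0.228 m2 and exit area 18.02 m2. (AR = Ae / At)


AR = 18.02 / 0.228 = 79.0

79.0


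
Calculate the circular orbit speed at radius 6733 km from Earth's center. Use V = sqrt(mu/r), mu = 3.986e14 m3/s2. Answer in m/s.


V = sqrt(3.986e14 / 6733000) = 7694 m/s

7694 m/s


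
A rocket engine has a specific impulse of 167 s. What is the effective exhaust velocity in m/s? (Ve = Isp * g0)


Ve = Isp * g0 = 167 * 9.81 = 1638.3 m/s

1638.3 m/s


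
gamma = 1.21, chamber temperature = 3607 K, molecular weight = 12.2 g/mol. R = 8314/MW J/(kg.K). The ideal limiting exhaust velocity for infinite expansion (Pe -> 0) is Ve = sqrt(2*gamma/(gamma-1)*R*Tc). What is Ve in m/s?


R = 8314 / 12.2 = 681.48 J/(kg.K)
Ve = sqrt(2 * 1.21 / (1.21 - 1) * 681.48 * 3607) = 5322 m/s

5322 m/s


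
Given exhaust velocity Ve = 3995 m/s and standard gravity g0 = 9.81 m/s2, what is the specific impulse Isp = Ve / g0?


Isp = Ve / g0 = 3995 / 9.81 = 407.2 s

407.2 s


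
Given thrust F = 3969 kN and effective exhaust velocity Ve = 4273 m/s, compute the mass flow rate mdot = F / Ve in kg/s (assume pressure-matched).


mdot = F / Ve = 3969000 / 4273 = 928.9 kg/s

928.9 kg/s


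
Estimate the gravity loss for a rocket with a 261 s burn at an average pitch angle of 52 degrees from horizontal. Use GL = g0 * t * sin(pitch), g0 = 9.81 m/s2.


GL = 9.81 * 261 * sin(52 deg) = 2018 m/s

2018 m/s


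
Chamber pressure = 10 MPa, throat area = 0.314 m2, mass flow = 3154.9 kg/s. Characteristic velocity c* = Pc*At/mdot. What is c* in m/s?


c* = 10e6 * 0.314 / 3154.9 = 995 m/s

995 m/s


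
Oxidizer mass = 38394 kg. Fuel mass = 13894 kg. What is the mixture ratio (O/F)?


MR = 38394 / 13894 = 2.76

2.76


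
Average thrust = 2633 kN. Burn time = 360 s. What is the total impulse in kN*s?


It = 2633 * 360 = 947880 kN*s

947880 kN*s


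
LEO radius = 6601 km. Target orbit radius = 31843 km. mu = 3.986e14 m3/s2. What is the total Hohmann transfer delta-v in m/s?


V1 = sqrt(mu/r1) = 7770.77 m/s
dV1 = V1*(sqrt(2*r2/(r1+r2)) - 1) = 2230.88 m/s
V2 = sqrt(mu/r2) = 3538.03 m/s
dV2 = V2*(1 - sqrt(2*r1/(r1+r2))) = 1464.71 m/s
Total dV = 3696 m/s

3696 m/s


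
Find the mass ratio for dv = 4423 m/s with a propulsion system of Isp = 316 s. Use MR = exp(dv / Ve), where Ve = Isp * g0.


Ve = 316 * 9.81 = 3099.96 m/s
MR = exp(4423 / 3099.96) = 4.165

4.165


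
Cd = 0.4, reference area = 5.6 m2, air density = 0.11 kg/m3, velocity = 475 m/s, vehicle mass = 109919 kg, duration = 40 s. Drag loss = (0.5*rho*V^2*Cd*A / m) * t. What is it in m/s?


D = 0.5 * 0.11 * 475^2 * 0.4 * 5.6 = 27797.0 N
a = 27797.0 / 109919 = 0.2529 m/s2
dV = 0.2529 * 40 = 10.1 m/s

10.1 m/s


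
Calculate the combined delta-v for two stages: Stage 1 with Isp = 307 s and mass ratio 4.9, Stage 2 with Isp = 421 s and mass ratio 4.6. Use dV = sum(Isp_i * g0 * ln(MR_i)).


dV1 = 307 * 9.81 * ln(4.9) = 4786.3 m/s
dV2 = 421 * 9.81 * ln(4.6) = 6302.6 m/s
Total dV = 4786.3 + 6302.6 = 11088.9 m/s ~ 11089 m/s

11089 m/s


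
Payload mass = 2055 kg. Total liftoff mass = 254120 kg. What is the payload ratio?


PR = 2055 / 254120 = 0.0081

0.0081


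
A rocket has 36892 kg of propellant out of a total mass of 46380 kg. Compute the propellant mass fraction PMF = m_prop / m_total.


PMF = 36892 / 46380 = 0.795

0.795


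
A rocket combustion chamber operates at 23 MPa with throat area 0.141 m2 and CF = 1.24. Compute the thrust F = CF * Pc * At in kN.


F = 1.24 * 23e6 * 0.141 = 4.0213e+06 N = 4021.3 kN

4021.3 kN


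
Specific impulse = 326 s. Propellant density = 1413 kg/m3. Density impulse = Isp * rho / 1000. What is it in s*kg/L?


rho*Isp = 326 * 1413 / 1000 = 461 s*kg/L

461 s*kg/L


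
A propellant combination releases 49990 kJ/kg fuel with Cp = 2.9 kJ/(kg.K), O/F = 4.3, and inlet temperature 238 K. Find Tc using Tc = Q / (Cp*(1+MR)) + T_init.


Tc = 49990 / (2.9 * (1 + 4.3)) + 238 = 3490 K

3490 K


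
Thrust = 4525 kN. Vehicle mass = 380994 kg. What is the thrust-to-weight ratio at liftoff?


TWR = 4525000 / (380994 * 9.81) = 1.21

1.21


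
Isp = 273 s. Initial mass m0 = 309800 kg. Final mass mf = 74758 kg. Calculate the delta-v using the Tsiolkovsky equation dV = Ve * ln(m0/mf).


Ve = 273 * 9.81 = 2678.13 m/s
dV = 2678.13 * ln(309800/74758) = 3807 m/s

3807 m/s


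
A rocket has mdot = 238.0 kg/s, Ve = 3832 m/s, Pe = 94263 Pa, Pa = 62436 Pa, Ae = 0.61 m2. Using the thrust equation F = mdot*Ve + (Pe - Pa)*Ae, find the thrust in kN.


F = 238.0 * 3832 + (94263 - 62436) * 0.61 = 931430.0 N = 931.4 kN

931.4 kN


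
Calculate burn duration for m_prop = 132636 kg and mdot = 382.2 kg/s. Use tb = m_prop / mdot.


tb = 132636 / 382.2 = 347.0 s

347.0 s


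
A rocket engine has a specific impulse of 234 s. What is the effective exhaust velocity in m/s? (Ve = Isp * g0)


Ve = Isp * g0 = 234 * 9.81 = 2295.5 m/s

2295.5 m/s


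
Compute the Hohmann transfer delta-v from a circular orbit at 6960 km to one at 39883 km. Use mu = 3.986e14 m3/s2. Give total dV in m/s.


V1 = sqrt(mu/r1) = 7567.7 m/s
dV1 = V1*(sqrt(2*r2/(r1+r2)) - 1) = 2307.6 m/s
V2 = sqrt(mu/r2) = 3161.37 m/s
dV2 = V2*(1 - sqrt(2*r1/(r1+r2))) = 1438.02 m/s
Total dV = 3746 m/s

3746 m/s


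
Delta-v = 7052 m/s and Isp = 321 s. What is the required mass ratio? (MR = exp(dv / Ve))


Ve = 321 * 9.81 = 3149.01 m/s
MR = exp(7052 / 3149.01) = 9.388

9.388


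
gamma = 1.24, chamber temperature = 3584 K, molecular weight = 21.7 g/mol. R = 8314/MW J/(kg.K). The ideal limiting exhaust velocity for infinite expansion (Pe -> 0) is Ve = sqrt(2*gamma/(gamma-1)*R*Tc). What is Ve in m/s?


R = 8314 / 21.7 = 383.13 J/(kg.K)
Ve = sqrt(2 * 1.24 / (1.24 - 1) * 383.13 * 3584) = 3767 m/s

3767 m/s


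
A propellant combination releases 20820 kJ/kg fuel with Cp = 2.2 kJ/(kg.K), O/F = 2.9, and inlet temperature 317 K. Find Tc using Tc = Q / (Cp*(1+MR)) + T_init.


Tc = 20820 / (2.2 * (1 + 2.9)) + 317 = 2744 K

2744 K


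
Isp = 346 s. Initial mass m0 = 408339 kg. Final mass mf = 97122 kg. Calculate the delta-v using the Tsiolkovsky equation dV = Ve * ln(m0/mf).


Ve = 346 * 9.81 = 3394.26 m/s
dV = 3394.26 * ln(408339/97122) = 4875 m/s

4875 m/s


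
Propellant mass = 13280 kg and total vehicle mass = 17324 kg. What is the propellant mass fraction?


PMF = 13280 / 17324 = 0.767

0.767


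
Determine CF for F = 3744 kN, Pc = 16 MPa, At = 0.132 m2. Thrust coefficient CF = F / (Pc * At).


CF = 3744000 / (16e6 * 0.132) = 1.77

1.77


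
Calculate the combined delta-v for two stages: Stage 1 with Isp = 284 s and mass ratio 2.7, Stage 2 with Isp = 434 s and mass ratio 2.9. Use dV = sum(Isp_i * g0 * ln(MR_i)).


dV1 = 284 * 9.81 * ln(2.7) = 2767.2 m/s
dV2 = 434 * 9.81 * ln(2.9) = 4533.0 m/s
Total dV = 2767.2 + 4533.0 = 7300.2 m/s ~ 7300 m/s

7300 m/s


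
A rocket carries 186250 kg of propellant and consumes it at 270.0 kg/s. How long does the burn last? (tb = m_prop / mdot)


tb = 186250 / 270.0 = 689.8 s

689.8 s


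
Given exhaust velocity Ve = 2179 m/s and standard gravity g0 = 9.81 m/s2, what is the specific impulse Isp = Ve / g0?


Isp = Ve / g0 = 2179 / 9.81 = 222.1 s

222.1 s


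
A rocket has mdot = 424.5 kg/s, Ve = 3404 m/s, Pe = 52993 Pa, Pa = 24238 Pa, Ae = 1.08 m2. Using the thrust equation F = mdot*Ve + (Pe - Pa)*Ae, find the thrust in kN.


F = 424.5 * 3404 + (52993 - 24238) * 1.08 = 1.4761e+06 N = 1476.1 kN

1476.1 kN


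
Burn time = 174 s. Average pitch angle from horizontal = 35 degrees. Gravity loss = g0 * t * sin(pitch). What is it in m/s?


GL = 9.81 * 174 * sin(35 deg) = 979 m/s

979 m/s


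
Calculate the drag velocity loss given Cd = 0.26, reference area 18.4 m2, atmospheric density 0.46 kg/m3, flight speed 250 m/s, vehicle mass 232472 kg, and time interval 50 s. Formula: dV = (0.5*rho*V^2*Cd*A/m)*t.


D = 0.5 * 0.46 * 250^2 * 0.26 * 18.4 = 68770.0 N
a = 68770.0 / 232472 = 0.2958 m/s2
dV = 0.2958 * 50 = 14.8 m/s

14.8 m/s


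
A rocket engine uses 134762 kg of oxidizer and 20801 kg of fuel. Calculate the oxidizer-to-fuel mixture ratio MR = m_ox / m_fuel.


MR = 134762 / 20801 = 6.48

6.48


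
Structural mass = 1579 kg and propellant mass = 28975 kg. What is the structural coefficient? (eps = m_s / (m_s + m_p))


eps = 1579 / (1579 + 28975) = 0.0517

0.0517


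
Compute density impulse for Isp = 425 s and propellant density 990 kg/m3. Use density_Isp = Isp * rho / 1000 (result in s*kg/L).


rho*Isp = 425 * 990 / 1000 = 421 s*kg/L

421 s*kg/L


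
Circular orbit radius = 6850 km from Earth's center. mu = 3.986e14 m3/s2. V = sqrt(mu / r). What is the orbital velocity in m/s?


V = sqrt(3.986e14 / 6850000) = 7628 m/s

7628 m/s


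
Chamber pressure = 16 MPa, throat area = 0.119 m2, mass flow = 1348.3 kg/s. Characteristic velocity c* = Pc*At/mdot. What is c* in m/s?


c* = 16e6 * 0.119 / 1348.3 = 1412 m/s

1412 m/s


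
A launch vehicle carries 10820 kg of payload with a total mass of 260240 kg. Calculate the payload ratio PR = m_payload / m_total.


PR = 10820 / 260240 = 0.0416

0.0416


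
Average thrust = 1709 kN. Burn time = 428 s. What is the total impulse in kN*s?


It = 1709 * 428 = 731452 kN*s

731452 kN*s


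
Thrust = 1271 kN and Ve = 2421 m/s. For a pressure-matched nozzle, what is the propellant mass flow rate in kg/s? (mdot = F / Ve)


mdot = F / Ve = 1271000 / 2421 = 525.0 kg/s

525.0 kg/s


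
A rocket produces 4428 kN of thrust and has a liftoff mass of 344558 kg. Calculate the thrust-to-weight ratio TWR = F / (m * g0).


TWR = 4428000 / (344558 * 9.81) = 1.31

1.31


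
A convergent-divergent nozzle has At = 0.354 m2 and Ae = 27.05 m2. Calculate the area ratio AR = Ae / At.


AR = 27.05 / 0.354 = 76.4

76.4


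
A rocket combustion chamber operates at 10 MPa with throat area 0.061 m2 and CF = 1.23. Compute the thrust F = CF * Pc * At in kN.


F = 1.23 * 10e6 * 0.061 = 750300.0 N = 750.3 kN

750.3 kN


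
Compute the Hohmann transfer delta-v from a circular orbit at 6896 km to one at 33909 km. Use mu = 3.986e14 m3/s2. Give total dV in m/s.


V1 = sqrt(mu/r1) = 7602.74 m/s
dV1 = V1*(sqrt(2*r2/(r1+r2)) - 1) = 2198.61 m/s
V2 = sqrt(mu/r2) = 3428.56 m/s
dV2 = V2*(1 - sqrt(2*r1/(r1+r2))) = 1435.28 m/s
Total dV = 3634 m/s

3634 m/s


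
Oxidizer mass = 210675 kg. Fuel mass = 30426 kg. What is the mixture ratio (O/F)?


MR = 210675 / 30426 = 6.92

6.92


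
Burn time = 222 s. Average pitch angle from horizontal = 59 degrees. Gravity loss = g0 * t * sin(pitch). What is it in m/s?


GL = 9.81 * 222 * sin(59 deg) = 1867 m/s

1867 m/s


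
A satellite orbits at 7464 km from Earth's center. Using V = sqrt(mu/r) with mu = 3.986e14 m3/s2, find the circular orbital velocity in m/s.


V = sqrt(3.986e14 / 7464000) = 7308 m/s

7308 m/s


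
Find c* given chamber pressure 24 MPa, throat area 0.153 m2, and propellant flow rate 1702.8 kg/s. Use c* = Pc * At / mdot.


c* = 24e6 * 0.153 / 1702.8 = 2156 m/s

2156 m/s


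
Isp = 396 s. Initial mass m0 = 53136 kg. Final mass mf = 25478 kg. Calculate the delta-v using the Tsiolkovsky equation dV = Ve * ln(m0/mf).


Ve = 396 * 9.81 = 3884.76 m/s
dV = 3884.76 * ln(53136/25478) = 2855 m/s

2855 m/s


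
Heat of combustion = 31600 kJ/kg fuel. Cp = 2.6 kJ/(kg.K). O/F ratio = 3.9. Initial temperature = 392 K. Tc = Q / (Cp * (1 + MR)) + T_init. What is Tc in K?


Tc = 31600 / (2.6 * (1 + 3.9)) + 392 = 2872 K

2872 K


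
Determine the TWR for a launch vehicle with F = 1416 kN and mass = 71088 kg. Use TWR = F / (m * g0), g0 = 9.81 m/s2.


TWR = 1416000 / (71088 * 9.81) = 2.03

2.03


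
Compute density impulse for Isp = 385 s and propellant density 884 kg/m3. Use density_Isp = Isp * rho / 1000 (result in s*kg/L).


rho*Isp = 385 * 884 / 1000 = 340 s*kg/L

340 s*kg/L


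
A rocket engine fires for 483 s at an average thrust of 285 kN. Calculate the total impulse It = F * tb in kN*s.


It = 285 * 483 = 137655 kN*s

137655 kN*s


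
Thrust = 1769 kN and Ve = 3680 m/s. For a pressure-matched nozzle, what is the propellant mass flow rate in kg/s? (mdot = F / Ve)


mdot = F / Ve = 1769000 / 3680 = 480.7 kg/s

480.7 kg/s


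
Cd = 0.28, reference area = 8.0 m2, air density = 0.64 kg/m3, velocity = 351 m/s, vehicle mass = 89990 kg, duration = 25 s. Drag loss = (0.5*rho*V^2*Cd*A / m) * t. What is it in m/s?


D = 0.5 * 0.64 * 351^2 * 0.28 * 8.0 = 88310.48 N
a = 88310.48 / 89990 = 0.9813 m/s2
dV = 0.9813 * 25 = 24.5 m/s

24.5 m/s


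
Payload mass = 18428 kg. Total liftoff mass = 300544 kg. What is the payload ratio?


PR = 18428 / 300544 = 0.0613

0.0613


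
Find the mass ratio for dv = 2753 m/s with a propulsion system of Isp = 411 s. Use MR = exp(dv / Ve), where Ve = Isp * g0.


Ve = 411 * 9.81 = 4031.91 m/s
MR = exp(2753 / 4031.91) = 1.979

1.979


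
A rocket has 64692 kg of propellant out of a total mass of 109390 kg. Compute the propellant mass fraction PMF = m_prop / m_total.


PMF = 64692 / 109390 = 0.591

0.591


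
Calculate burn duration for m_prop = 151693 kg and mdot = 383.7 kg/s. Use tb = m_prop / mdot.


tb = 151693 / 383.7 = 395.3 s

395.3 s


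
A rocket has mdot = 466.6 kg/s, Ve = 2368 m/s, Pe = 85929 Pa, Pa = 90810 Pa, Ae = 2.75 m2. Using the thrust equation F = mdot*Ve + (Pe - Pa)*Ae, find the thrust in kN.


F = 466.6 * 2368 + (85929 - 90810) * 2.75 = 1.0915e+06 N = 1091.5 kN

1091.5 kN


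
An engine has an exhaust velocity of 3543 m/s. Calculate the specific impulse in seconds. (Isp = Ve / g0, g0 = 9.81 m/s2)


Isp = Ve / g0 = 3543 / 9.81 = 361.2 s

361.2 s


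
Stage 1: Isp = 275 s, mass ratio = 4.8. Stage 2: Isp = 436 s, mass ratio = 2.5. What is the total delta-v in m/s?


dV1 = 275 * 9.81 * ln(4.8) = 4231.7 m/s
dV2 = 436 * 9.81 * ln(2.5) = 3919.1 m/s
Total dV = 4231.7 + 3919.1 = 8150.8 m/s ~ 8151 m/s

8151 m/s


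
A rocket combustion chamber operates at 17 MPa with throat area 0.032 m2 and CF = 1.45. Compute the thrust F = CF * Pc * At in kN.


F = 1.45 * 17e6 * 0.032 = 788800.0 N = 788.8 kN

788.8 kN


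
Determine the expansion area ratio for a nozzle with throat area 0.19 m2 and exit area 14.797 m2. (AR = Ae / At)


AR = 14.797 / 0.19 = 77.9

77.9


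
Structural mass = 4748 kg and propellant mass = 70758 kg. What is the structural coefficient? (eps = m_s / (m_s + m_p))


eps = 4748 / (4748 + 70758) = 0.0629

0.0629


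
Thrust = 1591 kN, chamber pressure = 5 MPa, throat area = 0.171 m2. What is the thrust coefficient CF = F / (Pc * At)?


CF = 1591000 / (5e6 * 0.171) = 1.86

1.86


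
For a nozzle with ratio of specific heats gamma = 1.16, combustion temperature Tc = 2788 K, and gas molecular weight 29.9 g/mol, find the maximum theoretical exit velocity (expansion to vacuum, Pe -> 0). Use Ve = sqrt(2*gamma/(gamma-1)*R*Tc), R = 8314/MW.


R = 8314 / 29.9 = 278.06 J/(kg.K)
Ve = sqrt(2 * 1.16 / (1.16 - 1) * 278.06 * 2788) = 3353 m/s

3353 m/s


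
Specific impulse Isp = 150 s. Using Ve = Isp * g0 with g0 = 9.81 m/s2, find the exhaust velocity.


Ve = Isp * g0 = 150 * 9.81 = 1471.5 m/s

1471.5 m/s


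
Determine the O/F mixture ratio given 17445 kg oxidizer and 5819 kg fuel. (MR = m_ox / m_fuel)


MR = 17445 / 5819 = 3.0

3.0


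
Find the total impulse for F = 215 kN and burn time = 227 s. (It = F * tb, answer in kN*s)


It = 215 * 227 = 48805 kN*s

48805 kN*s


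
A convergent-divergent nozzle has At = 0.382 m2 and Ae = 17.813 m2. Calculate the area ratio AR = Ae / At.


AR = 17.813 / 0.382 = 46.6

46.6


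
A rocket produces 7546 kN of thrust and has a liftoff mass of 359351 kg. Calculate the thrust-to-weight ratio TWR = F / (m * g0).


TWR = 7546000 / (359351 * 9.81) = 2.14

2.14


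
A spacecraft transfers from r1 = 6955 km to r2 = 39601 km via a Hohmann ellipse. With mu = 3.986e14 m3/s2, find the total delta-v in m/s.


V1 = sqrt(mu/r1) = 7570.42 m/s
dV1 = V1*(sqrt(2*r2/(r1+r2)) - 1) = 2303.74 m/s
V2 = sqrt(mu/r2) = 3172.6 m/s
dV2 = V2*(1 - sqrt(2*r1/(r1+r2))) = 1438.43 m/s
Total dV = 3742 m/s

3742 m/s


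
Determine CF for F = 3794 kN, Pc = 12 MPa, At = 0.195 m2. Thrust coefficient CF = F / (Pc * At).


CF = 3794000 / (12e6 * 0.195) = 1.62

1.62


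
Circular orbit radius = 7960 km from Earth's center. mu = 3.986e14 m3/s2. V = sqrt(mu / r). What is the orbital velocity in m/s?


V = sqrt(3.986e14 / 7960000) = 7076 m/s

7076 m/s


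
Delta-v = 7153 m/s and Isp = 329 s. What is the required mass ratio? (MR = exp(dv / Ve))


Ve = 329 * 9.81 = 3227.49 m/s
MR = exp(7153 / 3227.49) = 9.173

9.173


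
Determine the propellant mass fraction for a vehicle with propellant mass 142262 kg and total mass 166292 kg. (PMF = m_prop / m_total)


PMF = 142262 / 166292 = 0.855

0.855


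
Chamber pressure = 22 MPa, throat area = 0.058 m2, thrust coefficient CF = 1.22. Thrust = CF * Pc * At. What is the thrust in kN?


F = 1.22 * 22e6 * 0.058 = 1.5567e+06 N = 1556.7 kN

1556.7 kN


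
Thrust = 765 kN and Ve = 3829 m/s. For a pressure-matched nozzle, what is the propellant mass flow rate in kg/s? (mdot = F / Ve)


mdot = F / Ve = 765000 / 3829 = 199.8 kg/s

199.8 kg/s


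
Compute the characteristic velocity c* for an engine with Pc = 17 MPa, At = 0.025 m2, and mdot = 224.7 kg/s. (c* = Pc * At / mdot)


c* = 17e6 * 0.025 / 224.7 = 1891 m/s

1891 m/s


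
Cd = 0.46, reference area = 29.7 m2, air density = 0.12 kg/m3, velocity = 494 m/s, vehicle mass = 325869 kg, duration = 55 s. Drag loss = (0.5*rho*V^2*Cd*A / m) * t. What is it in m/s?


D = 0.5 * 0.12 * 494^2 * 0.46 * 29.7 = 200041.19 N
a = 200041.19 / 325869 = 0.6139 m/s2
dV = 0.6139 * 55 = 33.8 m/s

33.8 m/s


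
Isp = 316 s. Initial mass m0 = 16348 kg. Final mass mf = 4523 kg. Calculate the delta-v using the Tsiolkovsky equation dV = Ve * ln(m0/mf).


Ve = 316 * 9.81 = 3099.96 m/s
dV = 3099.96 * ln(16348/4523) = 3983 m/s

3983 m/s


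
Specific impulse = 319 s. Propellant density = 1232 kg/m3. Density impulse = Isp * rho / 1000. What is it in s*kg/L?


rho*Isp = 319 * 1232 / 1000 = 393 s*kg/L

393 s*kg/L


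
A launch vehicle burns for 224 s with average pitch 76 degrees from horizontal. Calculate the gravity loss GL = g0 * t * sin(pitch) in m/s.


GL = 9.81 * 224 * sin(76 deg) = 2132 m/s

2132 m/s


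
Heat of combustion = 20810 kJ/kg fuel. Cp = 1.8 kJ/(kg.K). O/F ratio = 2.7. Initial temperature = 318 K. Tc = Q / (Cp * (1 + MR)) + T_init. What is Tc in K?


Tc = 20810 / (1.8 * (1 + 2.7)) + 318 = 3443 K

3443 K


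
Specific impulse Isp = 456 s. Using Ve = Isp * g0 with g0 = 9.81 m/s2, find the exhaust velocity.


Ve = Isp * g0 = 456 * 9.81 = 4473.4 m/s

4473.4 m/s


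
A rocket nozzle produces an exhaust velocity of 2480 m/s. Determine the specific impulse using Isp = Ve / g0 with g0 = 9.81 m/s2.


Isp = Ve / g0 = 2480 / 9.81 = 252.8 s

252.8 s


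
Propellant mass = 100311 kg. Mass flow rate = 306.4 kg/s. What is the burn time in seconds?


tb = 100311 / 306.4 = 327.4 s

327.4 s


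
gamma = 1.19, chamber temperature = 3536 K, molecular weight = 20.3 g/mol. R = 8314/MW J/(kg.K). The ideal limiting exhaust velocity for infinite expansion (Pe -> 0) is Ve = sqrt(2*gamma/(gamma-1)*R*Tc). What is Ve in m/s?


R = 8314 / 20.3 = 409.56 J/(kg.K)
Ve = sqrt(2 * 1.19 / (1.19 - 1) * 409.56 * 3536) = 4259 m/s

4259 m/s


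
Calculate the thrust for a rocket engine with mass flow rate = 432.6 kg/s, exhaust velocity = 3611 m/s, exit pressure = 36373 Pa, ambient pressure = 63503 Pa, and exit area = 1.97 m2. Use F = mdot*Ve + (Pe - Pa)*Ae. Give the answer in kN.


F = 432.6 * 3611 + (36373 - 63503) * 1.97 = 1.5087e+06 N = 1508.7 kN

1508.7 kN


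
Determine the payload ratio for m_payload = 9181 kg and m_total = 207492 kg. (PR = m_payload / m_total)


PR = 9181 / 207492 = 0.0442

0.0442


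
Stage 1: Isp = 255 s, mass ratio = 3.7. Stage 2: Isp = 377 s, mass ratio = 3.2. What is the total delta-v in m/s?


dV1 = 255 * 9.81 * ln(3.7) = 3272.9 m/s
dV2 = 377 * 9.81 * ln(3.2) = 4301.8 m/s
Total dV = 3272.9 + 4301.8 = 7574.7 m/s ~ 7575 m/s

7575 m/s


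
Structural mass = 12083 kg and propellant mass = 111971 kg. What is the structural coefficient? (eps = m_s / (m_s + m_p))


eps = 12083 / (12083 + 111971) = 0.0974

0.0974


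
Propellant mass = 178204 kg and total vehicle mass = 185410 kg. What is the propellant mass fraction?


PMF = 178204 / 185410 = 0.961

0.961


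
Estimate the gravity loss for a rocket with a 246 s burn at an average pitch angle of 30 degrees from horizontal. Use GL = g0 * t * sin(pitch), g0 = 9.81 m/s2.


GL = 9.81 * 246 * sin(30 deg) = 1207 m/s

1207 m/s


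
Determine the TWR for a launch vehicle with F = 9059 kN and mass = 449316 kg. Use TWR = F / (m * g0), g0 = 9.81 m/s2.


TWR = 9059000 / (449316 * 9.81) = 2.06

2.06


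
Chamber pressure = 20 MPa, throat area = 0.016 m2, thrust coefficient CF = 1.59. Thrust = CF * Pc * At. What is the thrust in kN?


F = 1.59 * 20e6 * 0.016 = 508800.0 N = 508.8 kN

508.8 kN


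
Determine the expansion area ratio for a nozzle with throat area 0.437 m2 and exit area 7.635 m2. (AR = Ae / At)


AR = 7.635 / 0.437 = 17.5

17.5


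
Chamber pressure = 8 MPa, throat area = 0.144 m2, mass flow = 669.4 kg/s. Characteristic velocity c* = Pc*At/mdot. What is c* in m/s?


c* = 8e6 * 0.144 / 669.4 = 1721 m/s

1721 m/s


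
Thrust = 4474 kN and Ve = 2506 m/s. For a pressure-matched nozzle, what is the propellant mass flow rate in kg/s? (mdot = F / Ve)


mdot = F / Ve = 4474000 / 2506 = 1785.3 kg/s

1785.3 kg/s


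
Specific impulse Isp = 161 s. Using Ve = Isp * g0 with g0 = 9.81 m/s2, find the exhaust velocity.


Ve = Isp * g0 = 161 * 9.81 = 1579.4 m/s

1579.4 m/s


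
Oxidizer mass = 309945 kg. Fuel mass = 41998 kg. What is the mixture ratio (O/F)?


MR = 309945 / 41998 = 7.38

7.38


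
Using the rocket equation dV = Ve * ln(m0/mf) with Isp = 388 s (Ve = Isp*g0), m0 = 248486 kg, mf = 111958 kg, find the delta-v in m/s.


Ve = 388 * 9.81 = 3806.28 m/s
dV = 3806.28 * ln(248486/111958) = 3035 m/s

3035 m/s


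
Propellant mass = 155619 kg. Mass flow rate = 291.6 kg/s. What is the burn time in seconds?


tb = 155619 / 291.6 = 533.7 s

533.7 s


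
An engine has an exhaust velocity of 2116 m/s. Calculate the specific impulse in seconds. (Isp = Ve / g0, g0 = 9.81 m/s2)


Isp = Ve / g0 = 2116 / 9.81 = 215.7 s

215.7 s


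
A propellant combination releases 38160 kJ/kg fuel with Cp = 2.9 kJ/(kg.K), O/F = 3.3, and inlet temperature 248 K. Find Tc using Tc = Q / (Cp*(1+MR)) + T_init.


Tc = 38160 / (2.9 * (1 + 3.3)) + 248 = 3308 K

3308 K
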